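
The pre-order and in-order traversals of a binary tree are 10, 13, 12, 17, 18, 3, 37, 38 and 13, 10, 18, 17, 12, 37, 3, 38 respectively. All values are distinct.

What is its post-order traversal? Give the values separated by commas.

13, 18, 17, 37, 38, 3, 12, 10

The first element of pre-order is the root; it splits in-order into left and right subtrees.
Root 10: left subtree has 1 node {13}, right has 6 {18, 17, 12, 37, 3, 38}.
  Root 12: left subtree has 2 nodes {18, 17}, right has 3 {37, 3, 38}.
    Root 17: left subtree has 1 node {18}, right has 0 { }.
    Root 3: left subtree has 1 node {37}, right has 1 {38}.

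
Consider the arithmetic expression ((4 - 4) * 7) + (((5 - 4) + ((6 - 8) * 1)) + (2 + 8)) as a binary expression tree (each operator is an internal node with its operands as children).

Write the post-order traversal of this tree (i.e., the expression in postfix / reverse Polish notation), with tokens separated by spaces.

4 4 - 7 * 5 4 - 6 8 - 1 * + 2 8 + + +

Post-order on an expression tree gives postfix notation: for each operator, emit left operand, right operand, then the operator.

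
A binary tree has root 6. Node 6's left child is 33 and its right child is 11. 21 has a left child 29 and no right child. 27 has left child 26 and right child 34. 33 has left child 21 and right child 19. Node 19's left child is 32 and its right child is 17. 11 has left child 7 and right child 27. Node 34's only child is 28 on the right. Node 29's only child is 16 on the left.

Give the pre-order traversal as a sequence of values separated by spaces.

Pre-order visits the node, then its left subtree, then its right subtree.
Visit 6.
At 6: go left to 33.
  Visit 33.
  At 33: go left to 21.
    Visit 21.
    At 21: go left to 29.
      Visit 29.
      At 29: go left to 16.
        16 is a leaf — visit 16.
      At 29: no right child.
    At 21: no right child.
  At 33: go right to 19.
    Visit 19.
    At 19: go left to 32.
      32 is a leaf — visit 32.
    At 19: go right to 17.
      17 is a leaf — visit 17.
At 6: go right to 11.
  Visit 11.
  At 11: go left to 7.
    7 is a leaf — visit 7.
  At 11: go right to 27.
    Visit 27.
    At 27: go left to 26.
      26 is a leaf — visit 26.
    At 27: go right to 34.
      Visit 34.
      At 34: no left child.
      At 34: go right to 28.
        28 is a leaf — visit 28.

6 33 21 29 16 19 32 17 11 7 27 26 34 28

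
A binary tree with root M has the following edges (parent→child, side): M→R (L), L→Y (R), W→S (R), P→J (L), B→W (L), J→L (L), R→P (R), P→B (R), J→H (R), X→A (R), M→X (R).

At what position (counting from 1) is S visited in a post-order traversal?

5

Post-order visits the left subtree, then the right subtree, then the node.
At M: go left to R.
  At R: no left child.
  At R: go right to P.
    At P: go left to J.
      At J: go left to L.
        At L: no left child.
        At L: go right to Y.
          Y is a leaf — visit Y.
        Visit L.
      At J: go right to H.
        H is a leaf — visit H.
      Visit J.
    At P: go right to B.
      At B: go left to W.
        At W: no left child.
        At W: go right to S.
          S is a leaf — visit S.
        Visit W.
      At B: no right child.
      Visit B.
    Visit P.
  Visit R.
At M: go right to X.
  At X: no left child.
  At X: go right to A.
    A is a leaf — visit A.
  Visit X.
Visit M.
Full post-order sequence: Y, L, H, J, S, W, B, P, R, A, X, M.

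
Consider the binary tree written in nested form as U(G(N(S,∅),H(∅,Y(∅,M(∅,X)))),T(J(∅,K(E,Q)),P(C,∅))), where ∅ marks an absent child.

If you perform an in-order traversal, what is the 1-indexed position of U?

8

In-order visits the left subtree, then the node, then the right subtree.
At U: go left to G.
  At G: go left to N.
    At N: go left to S.
      S is a leaf — visit S.
    Visit N.
    At N: no right child.
  Visit G.
  At G: go right to H.
    At H: no left child.
    Visit H.
    At H: go right to Y.
      At Y: no left child.
      Visit Y.
      At Y: go right to M.
        At M: no left child.
        Visit M.
        At M: go right to X.
          X is a leaf — visit X.
Visit U.
At U: go right to T.
  At T: go left to J.
    At J: no left child.
    Visit J.
    At J: go right to K.
      At K: go left to E.
        E is a leaf — visit E.
      Visit K.
      At K: go right to Q.
        Q is a leaf — visit Q.
  Visit T.
  At T: go right to P.
    At P: go left to C.
      C is a leaf — visit C.
    Visit P.
    At P: no right child.
Full in-order sequence: S, N, G, H, Y, M, X, U, J, E, K, Q, T, C, P.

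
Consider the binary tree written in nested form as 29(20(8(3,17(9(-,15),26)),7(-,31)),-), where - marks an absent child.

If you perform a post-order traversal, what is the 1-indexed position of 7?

Post-order visits the left subtree, then the right subtree, then the node.
At 29: go left to 20.
  At 20: go left to 8.
    At 8: go left to 3.
      3 is a leaf — visit 3.
    At 8: go right to 17.
      At 17: go left to 9.
        At 9: no left child.
        At 9: go right to 15.
          15 is a leaf — visit 15.
        Visit 9.
      At 17: go right to 26.
        26 is a leaf — visit 26.
      Visit 17.
    Visit 8.
  At 20: go right to 7.
    At 7: no left child.
    At 7: go right to 31.
      31 is a leaf — visit 31.
    Visit 7.
  Visit 20.
At 29: no right child.
Visit 29.
Full post-order sequence: 3, 15, 9, 26, 17, 8, 31, 7, 20, 29.

8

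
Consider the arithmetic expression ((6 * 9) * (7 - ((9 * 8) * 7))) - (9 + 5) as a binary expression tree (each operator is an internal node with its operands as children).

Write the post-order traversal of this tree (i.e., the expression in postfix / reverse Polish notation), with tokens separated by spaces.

Post-order on an expression tree gives postfix notation: for each operator, emit left operand, right operand, then the operator.

6 9 * 7 9 8 * 7 * - * 9 5 + -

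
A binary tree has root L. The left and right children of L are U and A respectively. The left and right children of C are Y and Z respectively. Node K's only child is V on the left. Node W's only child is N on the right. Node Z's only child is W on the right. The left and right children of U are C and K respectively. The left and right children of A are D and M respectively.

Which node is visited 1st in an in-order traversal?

Y

In-order visits the left subtree, then the node, then the right subtree.
At L: go left to U.
  At U: go left to C.
    At C: go left to Y.
      Y is a leaf — visit Y.
    Visit C.
    At C: go right to Z.
      At Z: no left child.
      Visit Z.
      At Z: go right to W.
        At W: no left child.
        Visit W.
        At W: go right to N.
          N is a leaf — visit N.
  Visit U.
  At U: go right to K.
    At K: go left to V.
      V is a leaf — visit V.
    Visit K.
    At K: no right child.
Visit L.
At L: go right to A.
  At A: go left to D.
    D is a leaf — visit D.
  Visit A.
  At A: go right to M.
    M is a leaf — visit M.
Full in-order sequence: Y, C, Z, W, N, U, V, K, L, D, A, M.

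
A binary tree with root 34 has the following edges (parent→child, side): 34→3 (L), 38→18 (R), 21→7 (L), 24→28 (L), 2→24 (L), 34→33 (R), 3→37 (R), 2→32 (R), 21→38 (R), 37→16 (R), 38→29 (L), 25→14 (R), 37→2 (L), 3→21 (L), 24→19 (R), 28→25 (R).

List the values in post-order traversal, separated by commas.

Post-order visits the left subtree, then the right subtree, then the node.
At 34: go left to 3.
  At 3: go left to 21.
    At 21: go left to 7.
      7 is a leaf — visit 7.
    At 21: go right to 38.
      At 38: go left to 29.
        29 is a leaf — visit 29.
      At 38: go right to 18.
        18 is a leaf — visit 18.
      Visit 38.
    Visit 21.
  At 3: go right to 37.
    At 37: go left to 2.
      At 2: go left to 24.
        At 24: go left to 28.
          At 28: no left child.
          At 28: go right to 25.
            At 25: no left child.
            At 25: go right to 14.
              14 is a leaf — visit 14.
            Visit 25.
          Visit 28.
        At 24: go right to 19.
          19 is a leaf — visit 19.
        Visit 24.
      At 2: go right to 32.
        32 is a leaf — visit 32.
      Visit 2.
    At 37: go right to 16.
      16 is a leaf — visit 16.
    Visit 37.
  Visit 3.
At 34: go right to 33.
  33 is a leaf — visit 33.
Visit 34.

7, 29, 18, 38, 21, 14, 25, 28, 19, 24, 32, 2, 16, 37, 3, 33, 34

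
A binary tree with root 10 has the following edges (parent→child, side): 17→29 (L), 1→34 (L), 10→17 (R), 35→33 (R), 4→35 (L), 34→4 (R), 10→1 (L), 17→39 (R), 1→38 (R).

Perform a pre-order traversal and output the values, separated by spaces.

10 1 34 4 35 33 38 17 29 39

Pre-order visits the node, then its left subtree, then its right subtree.
Visit 10.
At 10: go left to 1.
  Visit 1.
  At 1: go left to 34.
    Visit 34.
    At 34: no left child.
    At 34: go right to 4.
      Visit 4.
      At 4: go left to 35.
        Visit 35.
        At 35: no left child.
        At 35: go right to 33.
          33 is a leaf — visit 33.
      At 4: no right child.
  At 1: go right to 38.
    38 is a leaf — visit 38.
At 10: go right to 17.
  Visit 17.
  At 17: go left to 29.
    29 is a leaf — visit 29.
  At 17: go right to 39.
    39 is a leaf — visit 39.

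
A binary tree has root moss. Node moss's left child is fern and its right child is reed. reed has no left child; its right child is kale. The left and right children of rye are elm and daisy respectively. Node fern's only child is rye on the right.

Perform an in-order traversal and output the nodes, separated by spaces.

In-order visits the left subtree, then the node, then the right subtree.
At moss: go left to fern.
  At fern: no left child.
  Visit fern.
  At fern: go right to rye.
    At rye: go left to elm.
      elm is a leaf — visit elm.
    Visit rye.
    At rye: go right to daisy.
      daisy is a leaf — visit daisy.
Visit moss.
At moss: go right to reed.
  At reed: no left child.
  Visit reed.
  At reed: go right to kale.
    kale is a leaf — visit kale.

fern elm rye daisy moss reed kale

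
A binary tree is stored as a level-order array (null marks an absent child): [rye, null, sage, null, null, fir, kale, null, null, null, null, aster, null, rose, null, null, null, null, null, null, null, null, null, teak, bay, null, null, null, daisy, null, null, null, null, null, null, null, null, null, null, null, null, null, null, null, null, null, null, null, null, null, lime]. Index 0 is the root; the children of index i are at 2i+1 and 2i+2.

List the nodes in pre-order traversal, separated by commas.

rye, sage, fir, aster, teak, bay, lime, kale, rose, daisy

Pre-order visits the node, then its left subtree, then its right subtree.
Visit rye.
At rye: no left child.
At rye: go right to sage.
  Visit sage.
  At sage: go left to fir.
    Visit fir.
    At fir: go left to aster.
      Visit aster.
      At aster: go left to teak.
        teak is a leaf — visit teak.
      At aster: go right to bay.
        Visit bay.
        At bay: no left child.
        At bay: go right to lime.
          lime is a leaf — visit lime.
    At fir: no right child.
  At sage: go right to kale.
    Visit kale.
    At kale: go left to rose.
      Visit rose.
      At rose: no left child.
      At rose: go right to daisy.
        daisy is a leaf — visit daisy.
    At kale: no right child.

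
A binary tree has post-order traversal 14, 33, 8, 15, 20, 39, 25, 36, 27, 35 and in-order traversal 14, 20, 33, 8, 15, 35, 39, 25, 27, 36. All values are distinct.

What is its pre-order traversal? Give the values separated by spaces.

35 20 14 15 8 33 27 25 39 36

The last element of post-order is the root; it splits in-order into left and right subtrees.
Root 35: left subtree has 5 nodes {14, 20, 33, 8, 15}, right has 4 {39, 25, 27, 36}.
  Root 20: left subtree has 1 node {14}, right has 3 {33, 8, 15}.
    Root 15: left subtree has 2 nodes {33, 8}, right has 0 { }.
      Root 8: left subtree has 1 node {33}, right has 0 { }.
  Root 27: left subtree has 2 nodes {39, 25}, right has 1 {36}.
    Root 25: left subtree has 1 node {39}, right has 0 { }.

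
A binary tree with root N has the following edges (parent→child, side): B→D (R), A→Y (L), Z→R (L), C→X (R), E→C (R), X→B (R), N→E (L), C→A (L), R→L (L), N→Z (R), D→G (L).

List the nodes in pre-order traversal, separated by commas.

N, E, C, A, Y, X, B, D, G, Z, R, L

Pre-order visits the node, then its left subtree, then its right subtree.
Visit N.
At N: go left to E.
  Visit E.
  At E: no left child.
  At E: go right to C.
    Visit C.
    At C: go left to A.
      Visit A.
      At A: go left to Y.
        Y is a leaf — visit Y.
      At A: no right child.
    At C: go right to X.
      Visit X.
      At X: no left child.
      At X: go right to B.
        Visit B.
        At B: no left child.
        At B: go right to D.
          Visit D.
          At D: go left to G.
            G is a leaf — visit G.
          At D: no right child.
At N: go right to Z.
  Visit Z.
  At Z: go left to R.
    Visit R.
    At R: go left to L.
      L is a leaf — visit L.
    At R: no right child.
  At Z: no right child.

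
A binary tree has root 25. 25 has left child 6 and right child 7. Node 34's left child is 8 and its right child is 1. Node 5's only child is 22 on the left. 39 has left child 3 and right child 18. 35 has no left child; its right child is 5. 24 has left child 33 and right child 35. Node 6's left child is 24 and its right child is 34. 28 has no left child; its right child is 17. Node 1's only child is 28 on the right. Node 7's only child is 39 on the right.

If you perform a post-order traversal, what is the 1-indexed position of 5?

Post-order visits the left subtree, then the right subtree, then the node.
At 25: go left to 6.
  At 6: go left to 24.
    At 24: go left to 33.
      33 is a leaf — visit 33.
    At 24: go right to 35.
      At 35: no left child.
      At 35: go right to 5.
        At 5: go left to 22.
          22 is a leaf — visit 22.
        At 5: no right child.
        Visit 5.
      Visit 35.
    Visit 24.
  At 6: go right to 34.
    At 34: go left to 8.
      8 is a leaf — visit 8.
    At 34: go right to 1.
      At 1: no left child.
      At 1: go right to 28.
        At 28: no left child.
        At 28: go right to 17.
          17 is a leaf — visit 17.
        Visit 28.
      Visit 1.
    Visit 34.
  Visit 6.
At 25: go right to 7.
  At 7: no left child.
  At 7: go right to 39.
    At 39: go left to 3.
      3 is a leaf — visit 3.
    At 39: go right to 18.
      18 is a leaf — visit 18.
    Visit 39.
  Visit 7.
Visit 25.
Full post-order sequence: 33, 22, 5, 35, 24, 8, 17, 28, 1, 34, 6, 3, 18, 39, 7, 25.

3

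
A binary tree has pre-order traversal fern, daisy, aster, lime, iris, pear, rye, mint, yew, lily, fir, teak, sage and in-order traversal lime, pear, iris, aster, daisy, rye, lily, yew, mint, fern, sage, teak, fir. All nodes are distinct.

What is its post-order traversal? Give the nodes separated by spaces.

pear iris lime aster lily yew mint rye daisy sage teak fir fern

The first element of pre-order is the root; it splits in-order into left and right subtrees.
Root fern: left subtree has 9 nodes {lime, pear, iris, aster, daisy, rye, lily, yew, mint}, right has 3 {sage, teak, fir}.
  Root daisy: left subtree has 4 nodes {lime, pear, iris, aster}, right has 4 {rye, lily, yew, mint}.
    Root aster: left subtree has 3 nodes {lime, pear, iris}, right has 0 { }.
      Root lime: left subtree has 0 nodes { }, right has 2 {pear, iris}.
        Root iris: left subtree has 1 node {pear}, right has 0 { }.
    Root rye: left subtree has 0 nodes { }, right has 3 {lily, yew, mint}.
      Root mint: left subtree has 2 nodes {lily, yew}, right has 0 { }.
        Root yew: left subtree has 1 node {lily}, right has 0 { }.
  Root fir: left subtree has 2 nodes {sage, teak}, right has 0 { }.
    Root teak: left subtree has 1 node {sage}, right has 0 { }.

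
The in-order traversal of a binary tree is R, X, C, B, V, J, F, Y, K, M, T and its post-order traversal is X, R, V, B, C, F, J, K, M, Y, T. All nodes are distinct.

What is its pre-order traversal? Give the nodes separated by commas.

T, Y, J, C, R, X, B, V, F, M, K

The last element of post-order is the root; it splits in-order into left and right subtrees.
Root T: left subtree has 10 nodes {R, X, C, B, V, J, F, Y, K, M}, right has 0 { }.
  Root Y: left subtree has 7 nodes {R, X, C, B, V, J, F}, right has 2 {K, M}.
    Root J: left subtree has 5 nodes {R, X, C, B, V}, right has 1 {F}.
      Root C: left subtree has 2 nodes {R, X}, right has 2 {B, V}.
        Root R: left subtree has 0 nodes { }, right has 1 {X}.
        Root B: left subtree has 0 nodes { }, right has 1 {V}.
    Root M: left subtree has 1 node {K}, right has 0 { }.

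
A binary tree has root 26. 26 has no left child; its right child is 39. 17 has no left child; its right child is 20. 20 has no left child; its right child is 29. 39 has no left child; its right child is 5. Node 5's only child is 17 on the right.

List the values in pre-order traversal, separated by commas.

Pre-order visits the node, then its left subtree, then its right subtree.
Visit 26.
At 26: no left child.
At 26: go right to 39.
  Visit 39.
  At 39: no left child.
  At 39: go right to 5.
    Visit 5.
    At 5: no left child.
    At 5: go right to 17.
      Visit 17.
      At 17: no left child.
      At 17: go right to 20.
        Visit 20.
        At 20: no left child.
        At 20: go right to 29.
          29 is a leaf — visit 29.

26, 39, 5, 17, 20, 29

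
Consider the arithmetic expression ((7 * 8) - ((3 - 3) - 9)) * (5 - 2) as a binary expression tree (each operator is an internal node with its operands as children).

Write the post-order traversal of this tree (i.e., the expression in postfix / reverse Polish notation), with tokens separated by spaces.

Post-order on an expression tree gives postfix notation: for each operator, emit left operand, right operand, then the operator.

7 8 * 3 3 - 9 - - 5 2 - *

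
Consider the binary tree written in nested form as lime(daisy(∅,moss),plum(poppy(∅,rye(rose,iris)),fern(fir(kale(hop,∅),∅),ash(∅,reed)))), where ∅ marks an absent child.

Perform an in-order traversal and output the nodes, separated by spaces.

daisy moss lime poppy rose rye iris plum hop kale fir fern ash reed

In-order visits the left subtree, then the node, then the right subtree.
At lime: go left to daisy.
  At daisy: no left child.
  Visit daisy.
  At daisy: go right to moss.
    moss is a leaf — visit moss.
Visit lime.
At lime: go right to plum.
  At plum: go left to poppy.
    At poppy: no left child.
    Visit poppy.
    At poppy: go right to rye.
      At rye: go left to rose.
        rose is a leaf — visit rose.
      Visit rye.
      At rye: go right to iris.
        iris is a leaf — visit iris.
  Visit plum.
  At plum: go right to fern.
    At fern: go left to fir.
      At fir: go left to kale.
        At kale: go left to hop.
          hop is a leaf — visit hop.
        Visit kale.
        At kale: no right child.
      Visit fir.
      At fir: no right child.
    Visit fern.
    At fern: go right to ash.
      At ash: no left child.
      Visit ash.
      At ash: go right to reed.
        reed is a leaf — visit reed.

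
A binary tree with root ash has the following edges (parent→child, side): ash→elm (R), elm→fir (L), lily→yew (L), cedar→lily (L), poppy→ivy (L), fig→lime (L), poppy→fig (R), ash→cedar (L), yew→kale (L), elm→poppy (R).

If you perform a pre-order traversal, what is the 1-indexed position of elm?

6

Pre-order visits the node, then its left subtree, then its right subtree.
Visit ash.
At ash: go left to cedar.
  Visit cedar.
  At cedar: go left to lily.
    Visit lily.
    At lily: go left to yew.
      Visit yew.
      At yew: go left to kale.
        kale is a leaf — visit kale.
      At yew: no right child.
    At lily: no right child.
  At cedar: no right child.
At ash: go right to elm.
  Visit elm.
  At elm: go left to fir.
    fir is a leaf — visit fir.
  At elm: go right to poppy.
    Visit poppy.
    At poppy: go left to ivy.
      ivy is a leaf — visit ivy.
    At poppy: go right to fig.
      Visit fig.
      At fig: go left to lime.
        lime is a leaf — visit lime.
      At fig: no right child.
Full pre-order sequence: ash, cedar, lily, yew, kale, elm, fir, poppy, ivy, fig, lime.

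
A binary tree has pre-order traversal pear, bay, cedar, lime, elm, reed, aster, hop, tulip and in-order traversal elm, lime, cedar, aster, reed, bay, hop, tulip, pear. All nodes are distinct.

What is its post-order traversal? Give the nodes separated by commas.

elm, lime, aster, reed, cedar, tulip, hop, bay, pear

The first element of pre-order is the root; it splits in-order into left and right subtrees.
Root pear: left subtree has 8 nodes {elm, lime, cedar, aster, reed, bay, hop, tulip}, right has 0 { }.
  Root bay: left subtree has 5 nodes {elm, lime, cedar, aster, reed}, right has 2 {hop, tulip}.
    Root cedar: left subtree has 2 nodes {elm, lime}, right has 2 {aster, reed}.
      Root lime: left subtree has 1 node {elm}, right has 0 { }.
      Root reed: left subtree has 1 node {aster}, right has 0 { }.
    Root hop: left subtree has 0 nodes { }, right has 1 {tulip}.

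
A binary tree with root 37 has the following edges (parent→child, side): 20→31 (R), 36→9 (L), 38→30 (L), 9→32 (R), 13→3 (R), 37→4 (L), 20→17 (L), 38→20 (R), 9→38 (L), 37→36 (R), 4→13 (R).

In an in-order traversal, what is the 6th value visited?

38

In-order visits the left subtree, then the node, then the right subtree.
At 37: go left to 4.
  At 4: no left child.
  Visit 4.
  At 4: go right to 13.
    At 13: no left child.
    Visit 13.
    At 13: go right to 3.
      3 is a leaf — visit 3.
Visit 37.
At 37: go right to 36.
  At 36: go left to 9.
    At 9: go left to 38.
      At 38: go left to 30.
        30 is a leaf — visit 30.
      Visit 38.
      At 38: go right to 20.
        At 20: go left to 17.
          17 is a leaf — visit 17.
        Visit 20.
        At 20: go right to 31.
          31 is a leaf — visit 31.
    Visit 9.
    At 9: go right to 32.
      32 is a leaf — visit 32.
  Visit 36.
  At 36: no right child.
Full in-order sequence: 4, 13, 3, 37, 30, 38, 17, 20, 31, 9, 32, 36.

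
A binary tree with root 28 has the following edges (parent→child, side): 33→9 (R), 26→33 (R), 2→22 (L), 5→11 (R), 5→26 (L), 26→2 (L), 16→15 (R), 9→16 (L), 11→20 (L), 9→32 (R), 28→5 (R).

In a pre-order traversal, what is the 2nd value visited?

5

Pre-order visits the node, then its left subtree, then its right subtree.
Visit 28.
At 28: no left child.
At 28: go right to 5.
  Visit 5.
  At 5: go left to 26.
    Visit 26.
    At 26: go left to 2.
      Visit 2.
      At 2: go left to 22.
        22 is a leaf — visit 22.
      At 2: no right child.
    At 26: go right to 33.
      Visit 33.
      At 33: no left child.
      At 33: go right to 9.
        Visit 9.
        At 9: go left to 16.
          Visit 16.
          At 16: no left child.
          At 16: go right to 15.
            15 is a leaf — visit 15.
        At 9: go right to 32.
          32 is a leaf — visit 32.
  At 5: go right to 11.
    Visit 11.
    At 11: go left to 20.
      20 is a leaf — visit 20.
    At 11: no right child.
Full pre-order sequence: 28, 5, 26, 2, 22, 33, 9, 16, 15, 32, 11, 20.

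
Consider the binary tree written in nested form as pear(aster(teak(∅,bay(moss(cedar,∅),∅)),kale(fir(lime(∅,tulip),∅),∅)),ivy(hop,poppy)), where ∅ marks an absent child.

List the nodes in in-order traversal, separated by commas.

In-order visits the left subtree, then the node, then the right subtree.
At pear: go left to aster.
  At aster: go left to teak.
    At teak: no left child.
    Visit teak.
    At teak: go right to bay.
      At bay: go left to moss.
        At moss: go left to cedar.
          cedar is a leaf — visit cedar.
        Visit moss.
        At moss: no right child.
      Visit bay.
      At bay: no right child.
  Visit aster.
  At aster: go right to kale.
    At kale: go left to fir.
      At fir: go left to lime.
        At lime: no left child.
        Visit lime.
        At lime: go right to tulip.
          tulip is a leaf — visit tulip.
      Visit fir.
      At fir: no right child.
    Visit kale.
    At kale: no right child.
Visit pear.
At pear: go right to ivy.
  At ivy: go left to hop.
    hop is a leaf — visit hop.
  Visit ivy.
  At ivy: go right to poppy.
    poppy is a leaf — visit poppy.

teak, cedar, moss, bay, aster, lime, tulip, fir, kale, pear, hop, ivy, poppy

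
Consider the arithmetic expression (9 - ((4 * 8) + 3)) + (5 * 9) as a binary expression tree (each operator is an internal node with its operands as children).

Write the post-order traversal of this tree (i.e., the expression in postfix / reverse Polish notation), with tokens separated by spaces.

Post-order on an expression tree gives postfix notation: for each operator, emit left operand, right operand, then the operator.

9 4 8 * 3 + - 5 9 * +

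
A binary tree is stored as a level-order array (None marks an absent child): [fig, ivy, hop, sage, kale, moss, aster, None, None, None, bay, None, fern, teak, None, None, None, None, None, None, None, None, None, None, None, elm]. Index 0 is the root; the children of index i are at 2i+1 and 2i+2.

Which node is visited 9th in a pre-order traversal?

Pre-order visits the node, then its left subtree, then its right subtree.
Visit fig.
At fig: go left to ivy.
  Visit ivy.
  At ivy: go left to sage.
    sage is a leaf — visit sage.
  At ivy: go right to kale.
    Visit kale.
    At kale: no left child.
    At kale: go right to bay.
      bay is a leaf — visit bay.
At fig: go right to hop.
  Visit hop.
  At hop: go left to moss.
    Visit moss.
    At moss: no left child.
    At moss: go right to fern.
      Visit fern.
      At fern: go left to elm.
        elm is a leaf — visit elm.
      At fern: no right child.
  At hop: go right to aster.
    Visit aster.
    At aster: go left to teak.
      teak is a leaf — visit teak.
    At aster: no right child.
Full pre-order sequence: fig, ivy, sage, kale, bay, hop, moss, fern, elm, aster, teak.

elm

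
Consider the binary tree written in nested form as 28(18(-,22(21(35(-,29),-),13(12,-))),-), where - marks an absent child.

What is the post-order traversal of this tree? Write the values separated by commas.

29, 35, 21, 12, 13, 22, 18, 28

Post-order visits the left subtree, then the right subtree, then the node.
At 28: go left to 18.
  At 18: no left child.
  At 18: go right to 22.
    At 22: go left to 21.
      At 21: go left to 35.
        At 35: no left child.
        At 35: go right to 29.
          29 is a leaf — visit 29.
        Visit 35.
      At 21: no right child.
      Visit 21.
    At 22: go right to 13.
      At 13: go left to 12.
        12 is a leaf — visit 12.
      At 13: no right child.
      Visit 13.
    Visit 22.
  Visit 18.
At 28: no right child.
Visit 28.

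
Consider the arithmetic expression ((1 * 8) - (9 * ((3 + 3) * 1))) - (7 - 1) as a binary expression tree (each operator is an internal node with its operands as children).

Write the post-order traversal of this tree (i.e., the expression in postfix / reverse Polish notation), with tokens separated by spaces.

1 8 * 9 3 3 + 1 * * - 7 1 - -

Post-order on an expression tree gives postfix notation: for each operator, emit left operand, right operand, then the operator.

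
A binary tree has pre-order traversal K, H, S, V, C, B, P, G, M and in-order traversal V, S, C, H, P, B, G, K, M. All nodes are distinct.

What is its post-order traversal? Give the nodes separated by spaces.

V C S P G B H M K

The first element of pre-order is the root; it splits in-order into left and right subtrees.
Root K: left subtree has 7 nodes {V, S, C, H, P, B, G}, right has 1 {M}.
  Root H: left subtree has 3 nodes {V, S, C}, right has 3 {P, B, G}.
    Root S: left subtree has 1 node {V}, right has 1 {C}.
    Root B: left subtree has 1 node {P}, right has 1 {G}.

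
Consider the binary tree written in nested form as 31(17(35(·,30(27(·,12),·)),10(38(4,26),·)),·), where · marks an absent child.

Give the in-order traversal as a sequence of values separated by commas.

In-order visits the left subtree, then the node, then the right subtree.
At 31: go left to 17.
  At 17: go left to 35.
    At 35: no left child.
    Visit 35.
    At 35: go right to 30.
      At 30: go left to 27.
        At 27: no left child.
        Visit 27.
        At 27: go right to 12.
          12 is a leaf — visit 12.
      Visit 30.
      At 30: no right child.
  Visit 17.
  At 17: go right to 10.
    At 10: go left to 38.
      At 38: go left to 4.
        4 is a leaf — visit 4.
      Visit 38.
      At 38: go right to 26.
        26 is a leaf — visit 26.
    Visit 10.
    At 10: no right child.
Visit 31.
At 31: no right child.

35, 27, 12, 30, 17, 4, 38, 26, 10, 31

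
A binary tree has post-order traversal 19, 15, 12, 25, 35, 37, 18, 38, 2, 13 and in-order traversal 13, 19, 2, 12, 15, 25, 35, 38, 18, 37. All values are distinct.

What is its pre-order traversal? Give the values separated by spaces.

13 2 19 38 35 25 12 15 18 37

The last element of post-order is the root; it splits in-order into left and right subtrees.
Root 13: left subtree has 0 nodes { }, right has 9 {19, 2, 12, 15, 25, 35, 38, 18, 37}.
  Root 2: left subtree has 1 node {19}, right has 7 {12, 15, 25, 35, 38, 18, 37}.
    Root 38: left subtree has 4 nodes {12, 15, 25, 35}, right has 2 {18, 37}.
      Root 35: left subtree has 3 nodes {12, 15, 25}, right has 0 { }.
        Root 25: left subtree has 2 nodes {12, 15}, right has 0 { }.
          Root 12: left subtree has 0 nodes { }, right has 1 {15}.
      Root 18: left subtree has 0 nodes { }, right has 1 {37}.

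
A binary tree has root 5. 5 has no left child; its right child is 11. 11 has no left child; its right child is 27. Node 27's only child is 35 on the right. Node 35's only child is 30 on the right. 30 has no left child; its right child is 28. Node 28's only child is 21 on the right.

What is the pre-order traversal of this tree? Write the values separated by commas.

5, 11, 27, 35, 30, 28, 21

Pre-order visits the node, then its left subtree, then its right subtree.
Visit 5.
At 5: no left child.
At 5: go right to 11.
  Visit 11.
  At 11: no left child.
  At 11: go right to 27.
    Visit 27.
    At 27: no left child.
    At 27: go right to 35.
      Visit 35.
      At 35: no left child.
      At 35: go right to 30.
        Visit 30.
        At 30: no left child.
        At 30: go right to 28.
          Visit 28.
          At 28: no left child.
          At 28: go right to 21.
            21 is a leaf — visit 21.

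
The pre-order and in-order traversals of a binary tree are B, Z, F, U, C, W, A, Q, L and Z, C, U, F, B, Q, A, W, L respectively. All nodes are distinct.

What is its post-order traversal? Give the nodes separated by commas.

The first element of pre-order is the root; it splits in-order into left and right subtrees.
Root B: left subtree has 4 nodes {Z, C, U, F}, right has 4 {Q, A, W, L}.
  Root Z: left subtree has 0 nodes { }, right has 3 {C, U, F}.
    Root F: left subtree has 2 nodes {C, U}, right has 0 { }.
      Root U: left subtree has 1 node {C}, right has 0 { }.
  Root W: left subtree has 2 nodes {Q, A}, right has 1 {L}.
    Root A: left subtree has 1 node {Q}, right has 0 { }.

C, U, F, Z, Q, A, L, W, B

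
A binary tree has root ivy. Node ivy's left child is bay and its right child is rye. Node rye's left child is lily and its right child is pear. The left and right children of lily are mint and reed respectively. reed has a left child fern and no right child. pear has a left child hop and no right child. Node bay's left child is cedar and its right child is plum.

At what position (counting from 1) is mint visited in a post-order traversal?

4

Post-order visits the left subtree, then the right subtree, then the node.
At ivy: go left to bay.
  At bay: go left to cedar.
    cedar is a leaf — visit cedar.
  At bay: go right to plum.
    plum is a leaf — visit plum.
  Visit bay.
At ivy: go right to rye.
  At rye: go left to lily.
    At lily: go left to mint.
      mint is a leaf — visit mint.
    At lily: go right to reed.
      At reed: go left to fern.
        fern is a leaf — visit fern.
      At reed: no right child.
      Visit reed.
    Visit lily.
  At rye: go right to pear.
    At pear: go left to hop.
      hop is a leaf — visit hop.
    At pear: no right child.
    Visit pear.
  Visit rye.
Visit ivy.
Full post-order sequence: cedar, plum, bay, mint, fern, reed, lily, hop, pear, rye, ivy.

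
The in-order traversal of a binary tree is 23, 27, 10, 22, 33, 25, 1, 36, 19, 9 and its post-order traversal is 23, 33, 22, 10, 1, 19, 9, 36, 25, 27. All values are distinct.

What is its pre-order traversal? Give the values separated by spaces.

27 23 25 10 22 33 36 1 9 19

The last element of post-order is the root; it splits in-order into left and right subtrees.
Root 27: left subtree has 1 node {23}, right has 8 {10, 22, 33, 25, 1, 36, 19, 9}.
  Root 25: left subtree has 3 nodes {10, 22, 33}, right has 4 {1, 36, 19, 9}.
    Root 10: left subtree has 0 nodes { }, right has 2 {22, 33}.
      Root 22: left subtree has 0 nodes { }, right has 1 {33}.
    Root 36: left subtree has 1 node {1}, right has 2 {19, 9}.
      Root 9: left subtree has 1 node {19}, right has 0 { }.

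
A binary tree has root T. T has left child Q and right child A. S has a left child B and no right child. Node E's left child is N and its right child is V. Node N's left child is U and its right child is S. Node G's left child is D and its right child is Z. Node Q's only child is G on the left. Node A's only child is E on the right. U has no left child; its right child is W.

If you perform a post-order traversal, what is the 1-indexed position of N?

Post-order visits the left subtree, then the right subtree, then the node.
At T: go left to Q.
  At Q: go left to G.
    At G: go left to D.
      D is a leaf — visit D.
    At G: go right to Z.
      Z is a leaf — visit Z.
    Visit G.
  At Q: no right child.
  Visit Q.
At T: go right to A.
  At A: no left child.
  At A: go right to E.
    At E: go left to N.
      At N: go left to U.
        At U: no left child.
        At U: go right to W.
          W is a leaf — visit W.
        Visit U.
      At N: go right to S.
        At S: go left to B.
          B is a leaf — visit B.
        At S: no right child.
        Visit S.
      Visit N.
    At E: go right to V.
      V is a leaf — visit V.
    Visit E.
  Visit A.
Visit T.
Full post-order sequence: D, Z, G, Q, W, U, B, S, N, V, E, A, T.

9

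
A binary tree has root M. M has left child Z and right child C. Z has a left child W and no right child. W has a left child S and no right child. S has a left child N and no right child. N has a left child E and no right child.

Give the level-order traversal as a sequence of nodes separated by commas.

M, Z, C, W, S, N, E

Level-order visits nodes level by level from the root, left to right within each level.
Level 0: M
Level 1: Z, C
Level 2: W
Level 3: S
Level 4: N
Level 5: E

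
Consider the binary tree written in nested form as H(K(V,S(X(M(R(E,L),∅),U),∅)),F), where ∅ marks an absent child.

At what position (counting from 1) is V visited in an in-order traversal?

1

In-order visits the left subtree, then the node, then the right subtree.
At H: go left to K.
  At K: go left to V.
    V is a leaf — visit V.
  Visit K.
  At K: go right to S.
    At S: go left to X.
      At X: go left to M.
        At M: go left to R.
          At R: go left to E.
            E is a leaf — visit E.
          Visit R.
          At R: go right to L.
            L is a leaf — visit L.
        Visit M.
        At M: no right child.
      Visit X.
      At X: go right to U.
        U is a leaf — visit U.
    Visit S.
    At S: no right child.
Visit H.
At H: go right to F.
  F is a leaf — visit F.
Full in-order sequence: V, K, E, R, L, M, X, U, S, H, F.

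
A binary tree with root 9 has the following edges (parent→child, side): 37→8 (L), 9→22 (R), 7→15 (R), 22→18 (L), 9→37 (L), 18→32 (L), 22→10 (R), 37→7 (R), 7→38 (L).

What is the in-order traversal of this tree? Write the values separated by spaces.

8 37 38 7 15 9 32 18 22 10

In-order visits the left subtree, then the node, then the right subtree.
At 9: go left to 37.
  At 37: go left to 8.
    8 is a leaf — visit 8.
  Visit 37.
  At 37: go right to 7.
    At 7: go left to 38.
      38 is a leaf — visit 38.
    Visit 7.
    At 7: go right to 15.
      15 is a leaf — visit 15.
Visit 9.
At 9: go right to 22.
  At 22: go left to 18.
    At 18: go left to 32.
      32 is a leaf — visit 32.
    Visit 18.
    At 18: no right child.
  Visit 22.
  At 22: go right to 10.
    10 is a leaf — visit 10.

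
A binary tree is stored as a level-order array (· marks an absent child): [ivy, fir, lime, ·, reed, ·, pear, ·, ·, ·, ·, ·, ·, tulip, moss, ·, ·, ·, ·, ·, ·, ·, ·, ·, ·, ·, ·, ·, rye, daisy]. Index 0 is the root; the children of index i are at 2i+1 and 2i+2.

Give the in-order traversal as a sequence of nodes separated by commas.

fir, reed, ivy, lime, tulip, rye, pear, daisy, moss

In-order visits the left subtree, then the node, then the right subtree.
At ivy: go left to fir.
  At fir: no left child.
  Visit fir.
  At fir: go right to reed.
    reed is a leaf — visit reed.
Visit ivy.
At ivy: go right to lime.
  At lime: no left child.
  Visit lime.
  At lime: go right to pear.
    At pear: go left to tulip.
      At tulip: no left child.
      Visit tulip.
      At tulip: go right to rye.
        rye is a leaf — visit rye.
    Visit pear.
    At pear: go right to moss.
      At moss: go left to daisy.
        daisy is a leaf — visit daisy.
      Visit moss.
      At moss: no right child.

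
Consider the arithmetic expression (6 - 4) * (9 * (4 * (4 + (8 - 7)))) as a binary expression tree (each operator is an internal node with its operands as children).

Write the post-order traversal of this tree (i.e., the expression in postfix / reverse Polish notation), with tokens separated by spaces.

6 4 - 9 4 4 8 7 - + * * *

Post-order on an expression tree gives postfix notation: for each operator, emit left operand, right operand, then the operator.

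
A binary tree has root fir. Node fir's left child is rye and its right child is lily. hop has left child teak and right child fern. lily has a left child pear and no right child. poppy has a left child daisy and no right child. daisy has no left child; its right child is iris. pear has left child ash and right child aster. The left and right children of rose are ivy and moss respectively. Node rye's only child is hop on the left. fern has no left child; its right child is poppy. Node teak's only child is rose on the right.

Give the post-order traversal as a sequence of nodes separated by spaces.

Post-order visits the left subtree, then the right subtree, then the node.
At fir: go left to rye.
  At rye: go left to hop.
    At hop: go left to teak.
      At teak: no left child.
      At teak: go right to rose.
        At rose: go left to ivy.
          ivy is a leaf — visit ivy.
        At rose: go right to moss.
          moss is a leaf — visit moss.
        Visit rose.
      Visit teak.
    At hop: go right to fern.
      At fern: no left child.
      At fern: go right to poppy.
        At poppy: go left to daisy.
          At daisy: no left child.
          At daisy: go right to iris.
            iris is a leaf — visit iris.
          Visit daisy.
        At poppy: no right child.
        Visit poppy.
      Visit fern.
    Visit hop.
  At rye: no right child.
  Visit rye.
At fir: go right to lily.
  At lily: go left to pear.
    At pear: go left to ash.
      ash is a leaf — visit ash.
    At pear: go right to aster.
      aster is a leaf — visit aster.
    Visit pear.
  At lily: no right child.
  Visit lily.
Visit fir.

ivy moss rose teak iris daisy poppy fern hop rye ash aster pear lily fir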